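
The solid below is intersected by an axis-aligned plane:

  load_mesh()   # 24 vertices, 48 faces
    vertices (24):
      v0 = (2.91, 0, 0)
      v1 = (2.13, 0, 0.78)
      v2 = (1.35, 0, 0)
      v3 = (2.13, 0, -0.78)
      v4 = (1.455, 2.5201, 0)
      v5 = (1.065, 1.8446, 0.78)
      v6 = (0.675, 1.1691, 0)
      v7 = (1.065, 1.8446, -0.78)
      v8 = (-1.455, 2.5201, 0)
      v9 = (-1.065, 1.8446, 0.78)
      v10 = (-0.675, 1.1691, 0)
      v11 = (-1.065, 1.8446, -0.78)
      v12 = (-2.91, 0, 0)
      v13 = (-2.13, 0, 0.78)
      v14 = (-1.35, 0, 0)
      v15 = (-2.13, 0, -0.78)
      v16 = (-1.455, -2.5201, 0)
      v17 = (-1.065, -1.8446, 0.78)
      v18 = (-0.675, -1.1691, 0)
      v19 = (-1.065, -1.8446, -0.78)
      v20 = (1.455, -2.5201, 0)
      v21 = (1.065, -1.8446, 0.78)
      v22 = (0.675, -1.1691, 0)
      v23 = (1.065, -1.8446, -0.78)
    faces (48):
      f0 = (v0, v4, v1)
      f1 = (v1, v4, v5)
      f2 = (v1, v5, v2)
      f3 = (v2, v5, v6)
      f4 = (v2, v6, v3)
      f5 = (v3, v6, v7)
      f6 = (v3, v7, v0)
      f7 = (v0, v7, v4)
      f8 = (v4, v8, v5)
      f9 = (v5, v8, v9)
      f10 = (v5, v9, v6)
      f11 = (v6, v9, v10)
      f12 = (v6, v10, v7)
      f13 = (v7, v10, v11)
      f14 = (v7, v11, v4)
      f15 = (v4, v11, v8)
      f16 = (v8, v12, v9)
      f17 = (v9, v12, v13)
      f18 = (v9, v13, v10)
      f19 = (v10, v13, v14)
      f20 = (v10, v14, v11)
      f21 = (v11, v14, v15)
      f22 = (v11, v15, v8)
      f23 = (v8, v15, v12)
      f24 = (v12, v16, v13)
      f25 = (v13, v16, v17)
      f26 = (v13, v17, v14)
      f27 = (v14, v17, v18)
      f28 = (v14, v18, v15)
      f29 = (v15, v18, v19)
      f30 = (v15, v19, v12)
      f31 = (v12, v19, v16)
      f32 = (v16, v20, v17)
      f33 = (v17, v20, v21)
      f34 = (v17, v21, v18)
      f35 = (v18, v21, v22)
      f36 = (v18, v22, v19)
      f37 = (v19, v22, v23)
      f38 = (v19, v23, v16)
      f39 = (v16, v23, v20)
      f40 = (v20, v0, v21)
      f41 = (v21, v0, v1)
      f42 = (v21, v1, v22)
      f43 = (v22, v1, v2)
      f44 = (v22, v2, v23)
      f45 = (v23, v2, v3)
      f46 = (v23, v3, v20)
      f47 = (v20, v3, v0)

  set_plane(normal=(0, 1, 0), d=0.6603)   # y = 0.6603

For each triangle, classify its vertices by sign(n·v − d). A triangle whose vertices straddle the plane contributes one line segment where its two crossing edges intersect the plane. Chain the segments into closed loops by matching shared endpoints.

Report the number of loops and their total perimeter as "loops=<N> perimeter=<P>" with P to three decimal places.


Straddling triangles (16 of 48):
  (v0,v4,v1) [-+-] → (2.52877, 0.6603, 0)–(1.95314, 0.6603, 0.57563)  len=0.8141
  (v1,v4,v5) [-++] → (1.95314, 0.6603, 0.57563)–(1.74877, 0.6603, 0.78)  len=0.2890
  (v1,v5,v2) [-+-] → (1.74877, 0.6603, 0.78)–(1.24798, 0.6603, 0.279212)  len=0.7082
  (v2,v5,v6) [-++] → (1.24798, 0.6603, 0.279212)–(0.968764, 0.6603, 0)  len=0.3949
  (v2,v6,v3) [-+-] → (0.968764, 0.6603, 0)–(1.30823, 0.6603, -0.339461)  len=0.4801
  (v3,v6,v7) [-++] → (1.30823, 0.6603, -0.339461)–(1.74877, 0.6603, -0.78)  len=0.6230
  (v3,v7,v0) [-+-] → (1.74877, 0.6603, -0.78)–(2.24956, 0.6603, -0.279212)  len=0.7082
  (v0,v7,v4) [-++] → (2.24956, 0.6603, -0.279212)–(2.52877, 0.6603, 0)  len=0.3949
  (v8,v12,v9) [+-+] → (-2.52877, 0.6603, 0)–(-2.24956, 0.6603, 0.279212)  len=0.3949
  (v9,v12,v13) [+--] → (-2.24956, 0.6603, 0.279212)–(-1.74877, 0.6603, 0.78)  len=0.7082
  (v9,v13,v10) [+-+] → (-1.74877, 0.6603, 0.78)–(-1.30823, 0.6603, 0.339461)  len=0.6230
  (v10,v13,v14) [+--] → (-1.30823, 0.6603, 0.339461)–(-0.968764, 0.6603, 0)  len=0.4801
  (v10,v14,v11) [+-+] → (-0.968764, 0.6603, 0)–(-1.24798, 0.6603, -0.279212)  len=0.3949
  (v11,v14,v15) [+--] → (-1.24798, 0.6603, -0.279212)–(-1.74877, 0.6603, -0.78)  len=0.7082
  (v11,v15,v8) [+-+] → (-1.74877, 0.6603, -0.78)–(-1.95314, 0.6603, -0.57563)  len=0.2890
  (v8,v15,v12) [+--] → (-1.95314, 0.6603, -0.57563)–(-2.52877, 0.6603, 0)  len=0.8141

Chained into 2 loop(s):
  loop 1: 8 segments, perimeter = 4.4124
  loop 2: 8 segments, perimeter = 4.4124
Total perimeter = 8.825

loops=2 perimeter=8.825


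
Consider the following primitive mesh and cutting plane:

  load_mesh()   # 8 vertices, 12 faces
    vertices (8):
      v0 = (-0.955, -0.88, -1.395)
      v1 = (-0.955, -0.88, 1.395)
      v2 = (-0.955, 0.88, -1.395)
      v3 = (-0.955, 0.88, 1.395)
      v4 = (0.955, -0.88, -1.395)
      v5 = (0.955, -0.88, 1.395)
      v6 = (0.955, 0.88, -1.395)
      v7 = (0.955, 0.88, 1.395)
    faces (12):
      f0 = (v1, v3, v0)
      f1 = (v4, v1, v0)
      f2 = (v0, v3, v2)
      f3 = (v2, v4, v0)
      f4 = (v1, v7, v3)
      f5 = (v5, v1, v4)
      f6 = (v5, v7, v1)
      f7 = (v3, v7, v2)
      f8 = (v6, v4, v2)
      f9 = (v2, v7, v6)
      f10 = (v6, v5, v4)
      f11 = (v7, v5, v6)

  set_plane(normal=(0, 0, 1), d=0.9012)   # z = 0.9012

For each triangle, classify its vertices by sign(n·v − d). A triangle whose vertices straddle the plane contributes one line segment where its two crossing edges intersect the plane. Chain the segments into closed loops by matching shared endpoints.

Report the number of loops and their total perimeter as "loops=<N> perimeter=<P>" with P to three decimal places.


Straddling triangles (8 of 12):
  (v1,v3,v0) [++-] → (-0.955, 0.568499, 0.9012)–(-0.955, -0.88, 0.9012)  len=1.4485
  (v4,v1,v0) [-+-] → (-0.616951, -0.88, 0.9012)–(-0.955, -0.88, 0.9012)  len=0.3380
  (v0,v3,v2) [-+-] → (-0.955, 0.568499, 0.9012)–(-0.955, 0.88, 0.9012)  len=0.3115
  (v5,v1,v4) [++-] → (-0.616951, -0.88, 0.9012)–(0.955, -0.88, 0.9012)  len=1.5720
  (v3,v7,v2) [++-] → (0.616951, 0.88, 0.9012)–(-0.955, 0.88, 0.9012)  len=1.5720
  (v2,v7,v6) [-+-] → (0.616951, 0.88, 0.9012)–(0.955, 0.88, 0.9012)  len=0.3380
  (v6,v5,v4) [-+-] → (0.955, -0.568499, 0.9012)–(0.955, -0.88, 0.9012)  len=0.3115
  (v7,v5,v6) [++-] → (0.955, -0.568499, 0.9012)–(0.955, 0.88, 0.9012)  len=1.4485

Chained into 1 loop(s):
  loop 1: 8 segments, perimeter = 7.3400
Total perimeter = 7.340

loops=1 perimeter=7.340


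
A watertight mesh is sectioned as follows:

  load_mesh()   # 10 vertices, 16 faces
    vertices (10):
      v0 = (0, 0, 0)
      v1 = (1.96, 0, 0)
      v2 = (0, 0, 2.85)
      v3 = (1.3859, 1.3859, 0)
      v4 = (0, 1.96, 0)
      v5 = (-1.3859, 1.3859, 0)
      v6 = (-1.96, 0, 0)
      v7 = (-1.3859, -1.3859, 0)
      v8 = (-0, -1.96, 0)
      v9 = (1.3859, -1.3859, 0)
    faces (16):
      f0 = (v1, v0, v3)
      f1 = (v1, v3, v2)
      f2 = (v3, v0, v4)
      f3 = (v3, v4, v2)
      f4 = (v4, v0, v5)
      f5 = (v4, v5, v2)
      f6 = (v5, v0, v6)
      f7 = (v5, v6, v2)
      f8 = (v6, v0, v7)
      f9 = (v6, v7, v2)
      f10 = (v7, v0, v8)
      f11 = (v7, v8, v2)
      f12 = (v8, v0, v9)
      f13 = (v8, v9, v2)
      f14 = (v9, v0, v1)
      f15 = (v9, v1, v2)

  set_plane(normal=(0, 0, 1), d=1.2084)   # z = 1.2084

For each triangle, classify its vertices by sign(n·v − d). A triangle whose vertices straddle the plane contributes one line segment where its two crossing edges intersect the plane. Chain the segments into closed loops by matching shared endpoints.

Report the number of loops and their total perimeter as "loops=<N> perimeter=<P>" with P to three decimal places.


loops=1 perimeter=6.912

Straddling triangles (8 of 16):
  (v1,v3,v2) [--+] → (0.798278, 0.798278, 1.2084)–(1.12896, 0, 1.2084)  len=0.8641
  (v3,v4,v2) [--+] → (0, 1.12896, 1.2084)–(0.798278, 0.798278, 1.2084)  len=0.8641
  (v4,v5,v2) [--+] → (-0.798278, 0.798278, 1.2084)–(0, 1.12896, 1.2084)  len=0.8641
  (v5,v6,v2) [--+] → (-1.12896, 0, 1.2084)–(-0.798278, 0.798278, 1.2084)  len=0.8641
  (v6,v7,v2) [--+] → (-0.798278, -0.798278, 1.2084)–(-1.12896, 0, 1.2084)  len=0.8641
  (v7,v8,v2) [--+] → (0, -1.12896, 1.2084)–(-0.798278, -0.798278, 1.2084)  len=0.8641
  (v8,v9,v2) [--+] → (0.798278, -0.798278, 1.2084)–(0, -1.12896, 1.2084)  len=0.8641
  (v9,v1,v2) [--+] → (1.12896, 0, 1.2084)–(0.798278, -0.798278, 1.2084)  len=0.8641

Chained into 1 loop(s):
  loop 1: 8 segments, perimeter = 6.9125
Total perimeter = 6.912


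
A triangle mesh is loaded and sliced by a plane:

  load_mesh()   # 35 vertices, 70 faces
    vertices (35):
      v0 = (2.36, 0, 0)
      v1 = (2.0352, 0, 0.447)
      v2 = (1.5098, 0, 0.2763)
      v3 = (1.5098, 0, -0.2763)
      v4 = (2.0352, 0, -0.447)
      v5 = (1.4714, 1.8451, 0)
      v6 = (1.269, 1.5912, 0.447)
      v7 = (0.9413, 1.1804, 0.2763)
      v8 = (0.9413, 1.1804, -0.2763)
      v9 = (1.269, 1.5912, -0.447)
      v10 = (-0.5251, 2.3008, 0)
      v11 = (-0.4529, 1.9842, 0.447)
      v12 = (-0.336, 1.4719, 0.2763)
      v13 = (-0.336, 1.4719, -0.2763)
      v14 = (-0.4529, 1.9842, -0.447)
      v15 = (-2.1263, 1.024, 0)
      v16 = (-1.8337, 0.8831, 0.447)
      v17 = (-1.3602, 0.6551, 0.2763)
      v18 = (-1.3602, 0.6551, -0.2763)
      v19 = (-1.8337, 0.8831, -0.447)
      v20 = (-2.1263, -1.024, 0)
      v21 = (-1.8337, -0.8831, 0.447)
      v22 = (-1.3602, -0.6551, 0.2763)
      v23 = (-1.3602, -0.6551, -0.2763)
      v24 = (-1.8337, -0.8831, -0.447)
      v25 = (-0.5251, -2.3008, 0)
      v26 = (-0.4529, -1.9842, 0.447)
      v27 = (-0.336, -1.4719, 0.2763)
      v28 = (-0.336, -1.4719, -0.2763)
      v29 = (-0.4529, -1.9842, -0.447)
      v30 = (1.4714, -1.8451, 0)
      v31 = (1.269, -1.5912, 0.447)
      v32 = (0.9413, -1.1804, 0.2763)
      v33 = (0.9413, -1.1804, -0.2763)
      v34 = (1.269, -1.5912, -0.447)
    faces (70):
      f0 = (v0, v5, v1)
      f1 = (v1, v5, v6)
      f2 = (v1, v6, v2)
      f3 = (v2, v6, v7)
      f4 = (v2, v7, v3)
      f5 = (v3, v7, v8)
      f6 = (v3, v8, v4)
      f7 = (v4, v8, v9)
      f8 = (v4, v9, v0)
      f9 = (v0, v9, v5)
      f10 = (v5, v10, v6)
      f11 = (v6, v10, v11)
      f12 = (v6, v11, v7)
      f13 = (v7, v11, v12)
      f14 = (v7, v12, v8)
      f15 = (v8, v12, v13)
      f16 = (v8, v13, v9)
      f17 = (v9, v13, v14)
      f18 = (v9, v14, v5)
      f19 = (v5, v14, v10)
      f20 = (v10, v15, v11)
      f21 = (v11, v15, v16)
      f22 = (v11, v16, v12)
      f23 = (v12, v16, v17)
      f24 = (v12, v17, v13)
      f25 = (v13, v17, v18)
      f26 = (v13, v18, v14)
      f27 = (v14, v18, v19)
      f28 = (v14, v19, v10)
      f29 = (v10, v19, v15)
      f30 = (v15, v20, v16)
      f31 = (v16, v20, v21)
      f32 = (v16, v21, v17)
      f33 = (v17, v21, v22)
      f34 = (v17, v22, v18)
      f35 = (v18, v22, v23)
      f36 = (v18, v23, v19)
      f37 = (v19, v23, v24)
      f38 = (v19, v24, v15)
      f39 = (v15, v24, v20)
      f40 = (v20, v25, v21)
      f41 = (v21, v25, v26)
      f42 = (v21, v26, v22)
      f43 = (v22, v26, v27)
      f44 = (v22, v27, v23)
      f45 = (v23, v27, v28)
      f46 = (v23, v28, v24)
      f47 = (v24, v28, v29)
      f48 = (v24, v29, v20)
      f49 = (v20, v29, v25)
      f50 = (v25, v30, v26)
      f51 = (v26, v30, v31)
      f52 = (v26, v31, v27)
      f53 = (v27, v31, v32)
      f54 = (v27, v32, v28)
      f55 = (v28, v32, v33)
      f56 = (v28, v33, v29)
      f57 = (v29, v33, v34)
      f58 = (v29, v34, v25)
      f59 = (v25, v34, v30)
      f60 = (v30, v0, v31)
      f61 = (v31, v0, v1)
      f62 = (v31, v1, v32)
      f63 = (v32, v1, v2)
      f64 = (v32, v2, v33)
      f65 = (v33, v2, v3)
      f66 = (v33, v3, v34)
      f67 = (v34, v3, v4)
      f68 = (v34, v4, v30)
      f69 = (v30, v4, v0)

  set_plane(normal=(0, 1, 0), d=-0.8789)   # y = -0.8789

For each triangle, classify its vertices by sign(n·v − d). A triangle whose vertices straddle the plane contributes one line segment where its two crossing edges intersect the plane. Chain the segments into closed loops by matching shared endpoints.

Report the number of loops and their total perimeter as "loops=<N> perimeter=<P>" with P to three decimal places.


Straddling triangles (22 of 70):
  (v15,v20,v16) [+-+] → (-2.1263, -0.8789, 0)–(-2.10404, -0.8789, 0.0340096)  len=0.0406
  (v16,v20,v21) [+--] → (-2.10404, -0.8789, 0.0340096)–(-1.8337, -0.8789, 0.447)  len=0.4936
  (v16,v21,v17) [+-+] → (-1.8337, -0.8789, 0.447)–(-1.83241, -0.8789, 0.446534)  len=0.0014
  (v17,v21,v22) [+-+] → (-1.83241, -0.8789, 0.446534)–(-1.82498, -0.8789, 0.443856)  len=0.0079
  (v19,v23,v24) [++-] → (-1.82498, -0.8789, -0.443856)–(-1.8337, -0.8789, -0.447)  len=0.0093
  (v19,v24,v15) [+-+] → (-1.8337, -0.8789, -0.447)–(-1.83434, -0.8789, -0.446016)  len=0.0012
  (v15,v24,v20) [+--] → (-1.83434, -0.8789, -0.446016)–(-2.1263, -0.8789, 0)  len=0.5331
  (v21,v26,v22) [--+] → (-1.20742, -0.8789, 0.305043)–(-1.82498, -0.8789, 0.443856)  len=0.6330
  (v22,v26,v27) [+--] → (-1.20742, -0.8789, 0.305043)–(-1.07957, -0.8789, 0.2763)  len=0.1310
  (v22,v27,v23) [+-+] → (-1.07957, -0.8789, 0.2763)–(-1.07957, -0.8789, -0.12489)  len=0.4012
  (v23,v27,v28) [+--] → (-1.07957, -0.8789, -0.12489)–(-1.07957, -0.8789, -0.2763)  len=0.1514
  (v23,v28,v24) [+--] → (-1.07957, -0.8789, -0.2763)–(-1.82498, -0.8789, -0.443856)  len=0.7640
  (v30,v0,v31) [-+-] → (1.93672, -0.8789, 0)–(1.75739, -0.8789, 0.246901)  len=0.3052
  (v31,v0,v1) [-++] → (1.75739, -0.8789, 0.246901)–(1.61199, -0.8789, 0.447)  len=0.2473
  (v31,v1,v32) [-+-] → (1.61199, -0.8789, 0.447)–(1.22071, -0.8789, 0.319901)  len=0.4114
  (v32,v1,v2) [-++] → (1.22071, -0.8789, 0.319901)–(1.08651, -0.8789, 0.2763)  len=0.1411
  (v32,v2,v33) [-+-] → (1.08651, -0.8789, 0.2763)–(1.08651, -0.8789, -0.135154)  len=0.4115
  (v33,v2,v3) [-++] → (1.08651, -0.8789, -0.135154)–(1.08651, -0.8789, -0.2763)  len=0.1411
  (v33,v3,v34) [-+-] → (1.08651, -0.8789, -0.2763)–(1.37679, -0.8789, -0.370586)  len=0.3052
  (v34,v3,v4) [-++] → (1.37679, -0.8789, -0.370586)–(1.61199, -0.8789, -0.447)  len=0.2473
  (v34,v4,v30) [-+-] → (1.61199, -0.8789, -0.447)–(1.76664, -0.8789, -0.234075)  len=0.2632
  (v30,v4,v0) [-++] → (1.76664, -0.8789, -0.234075)–(1.93672, -0.8789, 0)  len=0.2893

Chained into 2 loop(s):
  loop 1: 12 segments, perimeter = 3.1677
  loop 2: 10 segments, perimeter = 2.7626
Total perimeter = 5.930

loops=2 perimeter=5.930


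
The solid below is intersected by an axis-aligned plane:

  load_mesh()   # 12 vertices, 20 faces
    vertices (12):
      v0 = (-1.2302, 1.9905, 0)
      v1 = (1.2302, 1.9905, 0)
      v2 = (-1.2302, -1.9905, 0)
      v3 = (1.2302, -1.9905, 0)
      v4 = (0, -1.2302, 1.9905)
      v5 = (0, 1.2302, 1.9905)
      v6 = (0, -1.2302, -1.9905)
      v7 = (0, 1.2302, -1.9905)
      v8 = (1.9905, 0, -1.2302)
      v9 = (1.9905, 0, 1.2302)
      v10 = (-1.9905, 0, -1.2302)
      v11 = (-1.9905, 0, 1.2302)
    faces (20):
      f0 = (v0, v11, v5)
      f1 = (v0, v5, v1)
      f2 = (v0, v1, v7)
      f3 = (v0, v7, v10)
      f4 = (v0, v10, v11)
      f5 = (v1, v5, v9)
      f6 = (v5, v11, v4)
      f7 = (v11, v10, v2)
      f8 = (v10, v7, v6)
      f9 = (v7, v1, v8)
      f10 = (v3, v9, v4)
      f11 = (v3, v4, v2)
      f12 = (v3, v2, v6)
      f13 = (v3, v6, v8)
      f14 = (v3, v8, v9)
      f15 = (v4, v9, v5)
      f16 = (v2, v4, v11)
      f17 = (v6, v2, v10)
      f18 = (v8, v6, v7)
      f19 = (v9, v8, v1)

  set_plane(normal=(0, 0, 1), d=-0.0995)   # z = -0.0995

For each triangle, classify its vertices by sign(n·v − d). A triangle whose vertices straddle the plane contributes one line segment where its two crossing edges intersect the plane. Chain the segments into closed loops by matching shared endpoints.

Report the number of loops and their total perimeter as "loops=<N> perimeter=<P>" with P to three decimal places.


Straddling triangles (10 of 20):
  (v0,v1,v7) [++-] → (1.16871, 1.95249, -0.0995)–(-1.16871, 1.95249, -0.0995)  len=2.3374
  (v0,v7,v10) [+--] → (-1.16871, 1.95249, -0.0995)–(-1.29169, 1.82951, -0.0995)  len=0.1739
  (v0,v10,v11) [+-+] → (-1.29169, 1.82951, -0.0995)–(-1.9905, 0, -0.0995)  len=1.9584
  (v11,v10,v2) [+-+] → (-1.9905, 0, -0.0995)–(-1.29169, -1.82951, -0.0995)  len=1.9584
  (v7,v1,v8) [-+-] → (1.16871, 1.95249, -0.0995)–(1.29169, 1.82951, -0.0995)  len=0.1739
  (v3,v2,v6) [++-] → (-1.16871, -1.95249, -0.0995)–(1.16871, -1.95249, -0.0995)  len=2.3374
  (v3,v6,v8) [+--] → (1.16871, -1.95249, -0.0995)–(1.29169, -1.82951, -0.0995)  len=0.1739
  (v3,v8,v9) [+-+] → (1.29169, -1.82951, -0.0995)–(1.9905, 0, -0.0995)  len=1.9584
  (v6,v2,v10) [-+-] → (-1.16871, -1.95249, -0.0995)–(-1.29169, -1.82951, -0.0995)  len=0.1739
  (v9,v8,v1) [+-+] → (1.9905, 0, -0.0995)–(1.29169, 1.82951, -0.0995)  len=1.9584

Chained into 1 loop(s):
  loop 1: 10 segments, perimeter = 13.2042
Total perimeter = 13.204

loops=1 perimeter=13.204


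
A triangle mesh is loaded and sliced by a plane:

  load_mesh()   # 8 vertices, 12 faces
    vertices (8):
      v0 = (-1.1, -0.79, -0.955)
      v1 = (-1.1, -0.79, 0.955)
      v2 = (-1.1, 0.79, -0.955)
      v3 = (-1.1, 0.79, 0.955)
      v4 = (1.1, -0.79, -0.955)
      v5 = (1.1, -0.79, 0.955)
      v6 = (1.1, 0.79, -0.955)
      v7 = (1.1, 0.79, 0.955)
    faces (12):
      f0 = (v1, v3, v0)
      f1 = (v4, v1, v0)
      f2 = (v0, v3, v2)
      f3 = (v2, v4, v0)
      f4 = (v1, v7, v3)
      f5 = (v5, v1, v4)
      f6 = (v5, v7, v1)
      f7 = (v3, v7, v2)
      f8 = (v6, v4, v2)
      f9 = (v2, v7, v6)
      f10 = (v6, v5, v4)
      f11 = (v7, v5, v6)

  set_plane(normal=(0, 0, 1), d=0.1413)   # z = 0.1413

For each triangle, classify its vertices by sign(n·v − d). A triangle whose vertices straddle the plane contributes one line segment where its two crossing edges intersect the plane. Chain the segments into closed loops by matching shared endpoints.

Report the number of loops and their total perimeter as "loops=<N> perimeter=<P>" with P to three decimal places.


Straddling triangles (8 of 12):
  (v1,v3,v0) [++-] → (-1.1, 0.116887, 0.1413)–(-1.1, -0.79, 0.1413)  len=0.9069
  (v4,v1,v0) [-+-] → (-0.162754, -0.79, 0.1413)–(-1.1, -0.79, 0.1413)  len=0.9372
  (v0,v3,v2) [-+-] → (-1.1, 0.116887, 0.1413)–(-1.1, 0.79, 0.1413)  len=0.6731
  (v5,v1,v4) [++-] → (-0.162754, -0.79, 0.1413)–(1.1, -0.79, 0.1413)  len=1.2628
  (v3,v7,v2) [++-] → (0.162754, 0.79, 0.1413)–(-1.1, 0.79, 0.1413)  len=1.2628
  (v2,v7,v6) [-+-] → (0.162754, 0.79, 0.1413)–(1.1, 0.79, 0.1413)  len=0.9372
  (v6,v5,v4) [-+-] → (1.1, -0.116887, 0.1413)–(1.1, -0.79, 0.1413)  len=0.6731
  (v7,v5,v6) [++-] → (1.1, -0.116887, 0.1413)–(1.1, 0.79, 0.1413)  len=0.9069

Chained into 1 loop(s):
  loop 1: 8 segments, perimeter = 7.5600
Total perimeter = 7.560

loops=1 perimeter=7.560


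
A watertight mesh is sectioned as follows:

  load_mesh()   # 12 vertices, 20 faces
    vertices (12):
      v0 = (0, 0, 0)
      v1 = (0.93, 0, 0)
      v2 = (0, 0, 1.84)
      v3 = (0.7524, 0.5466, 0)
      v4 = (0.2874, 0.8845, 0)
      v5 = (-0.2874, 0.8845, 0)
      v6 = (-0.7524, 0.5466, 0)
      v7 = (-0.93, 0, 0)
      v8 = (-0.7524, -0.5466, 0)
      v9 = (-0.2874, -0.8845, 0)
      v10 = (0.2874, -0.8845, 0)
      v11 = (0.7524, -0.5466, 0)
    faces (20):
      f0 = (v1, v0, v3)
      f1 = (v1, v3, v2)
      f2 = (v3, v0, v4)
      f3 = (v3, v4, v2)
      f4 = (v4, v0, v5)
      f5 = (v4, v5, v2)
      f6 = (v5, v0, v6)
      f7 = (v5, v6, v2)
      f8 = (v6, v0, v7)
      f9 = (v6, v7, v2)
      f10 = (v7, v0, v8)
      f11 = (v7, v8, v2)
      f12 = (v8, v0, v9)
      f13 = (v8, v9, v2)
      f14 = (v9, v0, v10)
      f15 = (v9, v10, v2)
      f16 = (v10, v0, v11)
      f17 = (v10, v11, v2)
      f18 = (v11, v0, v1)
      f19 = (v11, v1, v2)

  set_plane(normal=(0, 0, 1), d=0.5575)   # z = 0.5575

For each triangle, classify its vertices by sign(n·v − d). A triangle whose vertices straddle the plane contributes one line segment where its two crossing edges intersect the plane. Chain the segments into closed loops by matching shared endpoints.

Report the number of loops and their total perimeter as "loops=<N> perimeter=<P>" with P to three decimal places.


loops=1 perimeter=4.006

Straddling triangles (10 of 20):
  (v1,v3,v2) [--+] → (0.524431, 0.380986, 0.5575)–(0.64822, 0, 0.5575)  len=0.4006
  (v3,v4,v2) [--+] → (0.200321, 0.616506, 0.5575)–(0.524431, 0.380986, 0.5575)  len=0.4006
  (v4,v5,v2) [--+] → (-0.200321, 0.616506, 0.5575)–(0.200321, 0.616506, 0.5575)  len=0.4006
  (v5,v6,v2) [--+] → (-0.524431, 0.380986, 0.5575)–(-0.200321, 0.616506, 0.5575)  len=0.4006
  (v6,v7,v2) [--+] → (-0.64822, 0, 0.5575)–(-0.524431, 0.380986, 0.5575)  len=0.4006
  (v7,v8,v2) [--+] → (-0.524431, -0.380986, 0.5575)–(-0.64822, 0, 0.5575)  len=0.4006
  (v8,v9,v2) [--+] → (-0.200321, -0.616506, 0.5575)–(-0.524431, -0.380986, 0.5575)  len=0.4006
  (v9,v10,v2) [--+] → (0.200321, -0.616506, 0.5575)–(-0.200321, -0.616506, 0.5575)  len=0.4006
  (v10,v11,v2) [--+] → (0.524431, -0.380986, 0.5575)–(0.200321, -0.616506, 0.5575)  len=0.4006
  (v11,v1,v2) [--+] → (0.64822, 0, 0.5575)–(0.524431, -0.380986, 0.5575)  len=0.4006

Chained into 1 loop(s):
  loop 1: 10 segments, perimeter = 4.0062
Total perimeter = 4.006


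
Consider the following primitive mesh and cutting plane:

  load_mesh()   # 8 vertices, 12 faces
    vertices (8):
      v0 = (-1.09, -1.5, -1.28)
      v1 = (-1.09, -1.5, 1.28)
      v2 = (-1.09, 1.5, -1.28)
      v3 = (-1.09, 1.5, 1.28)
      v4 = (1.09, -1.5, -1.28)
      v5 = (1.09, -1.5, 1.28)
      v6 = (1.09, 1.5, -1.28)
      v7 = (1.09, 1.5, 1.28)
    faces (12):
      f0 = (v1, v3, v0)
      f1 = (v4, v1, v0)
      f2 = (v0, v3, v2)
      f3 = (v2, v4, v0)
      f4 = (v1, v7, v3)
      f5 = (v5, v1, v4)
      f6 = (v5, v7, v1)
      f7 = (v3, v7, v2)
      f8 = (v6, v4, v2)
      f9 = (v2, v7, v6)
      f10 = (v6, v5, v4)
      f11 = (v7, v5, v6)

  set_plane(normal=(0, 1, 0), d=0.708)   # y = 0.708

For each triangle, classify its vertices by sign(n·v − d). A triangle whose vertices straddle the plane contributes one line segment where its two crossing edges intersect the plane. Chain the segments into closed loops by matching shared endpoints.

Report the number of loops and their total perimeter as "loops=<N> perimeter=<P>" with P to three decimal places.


loops=1 perimeter=9.480

Straddling triangles (8 of 12):
  (v1,v3,v0) [-+-] → (-1.09, 0.708, 1.28)–(-1.09, 0.708, 0.60416)  len=0.6758
  (v0,v3,v2) [-++] → (-1.09, 0.708, 0.60416)–(-1.09, 0.708, -1.28)  len=1.8842
  (v2,v4,v0) [+--] → (-0.51448, 0.708, -1.28)–(-1.09, 0.708, -1.28)  len=0.5755
  (v1,v7,v3) [-++] → (0.51448, 0.708, 1.28)–(-1.09, 0.708, 1.28)  len=1.6045
  (v5,v7,v1) [-+-] → (1.09, 0.708, 1.28)–(0.51448, 0.708, 1.28)  len=0.5755
  (v6,v4,v2) [+-+] → (1.09, 0.708, -1.28)–(-0.51448, 0.708, -1.28)  len=1.6045
  (v6,v5,v4) [+--] → (1.09, 0.708, -0.60416)–(1.09, 0.708, -1.28)  len=0.6758
  (v7,v5,v6) [+-+] → (1.09, 0.708, 1.28)–(1.09, 0.708, -0.60416)  len=1.8842

Chained into 1 loop(s):
  loop 1: 8 segments, perimeter = 9.4800
Total perimeter = 9.480


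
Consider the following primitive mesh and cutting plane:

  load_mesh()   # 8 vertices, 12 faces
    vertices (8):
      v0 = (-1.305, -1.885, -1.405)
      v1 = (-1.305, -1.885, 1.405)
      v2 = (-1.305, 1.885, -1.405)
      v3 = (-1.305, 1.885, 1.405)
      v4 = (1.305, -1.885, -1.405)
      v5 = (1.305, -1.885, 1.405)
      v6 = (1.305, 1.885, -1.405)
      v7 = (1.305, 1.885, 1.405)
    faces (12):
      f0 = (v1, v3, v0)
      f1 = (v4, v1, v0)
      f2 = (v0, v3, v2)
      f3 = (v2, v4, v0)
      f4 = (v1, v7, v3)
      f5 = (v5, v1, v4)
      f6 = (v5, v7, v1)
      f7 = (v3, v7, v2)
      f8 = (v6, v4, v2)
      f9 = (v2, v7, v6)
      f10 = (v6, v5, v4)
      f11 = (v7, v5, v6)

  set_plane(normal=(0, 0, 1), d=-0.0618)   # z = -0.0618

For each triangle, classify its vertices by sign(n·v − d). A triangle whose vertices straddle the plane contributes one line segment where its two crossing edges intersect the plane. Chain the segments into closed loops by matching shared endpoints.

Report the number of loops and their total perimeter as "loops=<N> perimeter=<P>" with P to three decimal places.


loops=1 perimeter=12.760

Straddling triangles (8 of 12):
  (v1,v3,v0) [++-] → (-1.305, -0.0829132, -0.0618)–(-1.305, -1.885, -0.0618)  len=1.8021
  (v4,v1,v0) [-+-] → (0.0574014, -1.885, -0.0618)–(-1.305, -1.885, -0.0618)  len=1.3624
  (v0,v3,v2) [-+-] → (-1.305, -0.0829132, -0.0618)–(-1.305, 1.885, -0.0618)  len=1.9679
  (v5,v1,v4) [++-] → (0.0574014, -1.885, -0.0618)–(1.305, -1.885, -0.0618)  len=1.2476
  (v3,v7,v2) [++-] → (-0.0574014, 1.885, -0.0618)–(-1.305, 1.885, -0.0618)  len=1.2476
  (v2,v7,v6) [-+-] → (-0.0574014, 1.885, -0.0618)–(1.305, 1.885, -0.0618)  len=1.3624
  (v6,v5,v4) [-+-] → (1.305, 0.0829132, -0.0618)–(1.305, -1.885, -0.0618)  len=1.9679
  (v7,v5,v6) [++-] → (1.305, 0.0829132, -0.0618)–(1.305, 1.885, -0.0618)  len=1.8021

Chained into 1 loop(s):
  loop 1: 8 segments, perimeter = 12.7600
Total perimeter = 12.760


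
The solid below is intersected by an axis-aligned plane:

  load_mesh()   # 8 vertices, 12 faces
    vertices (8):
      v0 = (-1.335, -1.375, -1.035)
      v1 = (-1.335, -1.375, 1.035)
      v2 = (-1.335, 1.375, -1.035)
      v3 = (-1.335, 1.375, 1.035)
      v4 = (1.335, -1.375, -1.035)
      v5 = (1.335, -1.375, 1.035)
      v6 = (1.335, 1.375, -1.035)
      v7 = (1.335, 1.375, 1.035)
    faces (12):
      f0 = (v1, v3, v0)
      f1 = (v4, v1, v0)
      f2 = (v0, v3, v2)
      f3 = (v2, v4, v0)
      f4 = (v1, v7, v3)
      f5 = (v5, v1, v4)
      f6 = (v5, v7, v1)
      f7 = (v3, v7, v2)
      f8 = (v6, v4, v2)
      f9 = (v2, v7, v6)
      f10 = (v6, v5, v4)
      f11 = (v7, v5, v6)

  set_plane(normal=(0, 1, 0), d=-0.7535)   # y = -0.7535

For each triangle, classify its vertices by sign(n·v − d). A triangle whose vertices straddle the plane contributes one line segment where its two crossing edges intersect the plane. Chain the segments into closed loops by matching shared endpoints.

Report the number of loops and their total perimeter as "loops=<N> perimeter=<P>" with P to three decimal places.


Straddling triangles (8 of 12):
  (v1,v3,v0) [-+-] → (-1.335, -0.7535, 1.035)–(-1.335, -0.7535, -0.56718)  len=1.6022
  (v0,v3,v2) [-++] → (-1.335, -0.7535, -0.56718)–(-1.335, -0.7535, -1.035)  len=0.4678
  (v2,v4,v0) [+--] → (0.73158, -0.7535, -1.035)–(-1.335, -0.7535, -1.035)  len=2.0666
  (v1,v7,v3) [-++] → (-0.73158, -0.7535, 1.035)–(-1.335, -0.7535, 1.035)  len=0.6034
  (v5,v7,v1) [-+-] → (1.335, -0.7535, 1.035)–(-0.73158, -0.7535, 1.035)  len=2.0666
  (v6,v4,v2) [+-+] → (1.335, -0.7535, -1.035)–(0.73158, -0.7535, -1.035)  len=0.6034
  (v6,v5,v4) [+--] → (1.335, -0.7535, 0.56718)–(1.335, -0.7535, -1.035)  len=1.6022
  (v7,v5,v6) [+-+] → (1.335, -0.7535, 1.035)–(1.335, -0.7535, 0.56718)  len=0.4678

Chained into 1 loop(s):
  loop 1: 8 segments, perimeter = 9.4800
Total perimeter = 9.480

loops=1 perimeter=9.480


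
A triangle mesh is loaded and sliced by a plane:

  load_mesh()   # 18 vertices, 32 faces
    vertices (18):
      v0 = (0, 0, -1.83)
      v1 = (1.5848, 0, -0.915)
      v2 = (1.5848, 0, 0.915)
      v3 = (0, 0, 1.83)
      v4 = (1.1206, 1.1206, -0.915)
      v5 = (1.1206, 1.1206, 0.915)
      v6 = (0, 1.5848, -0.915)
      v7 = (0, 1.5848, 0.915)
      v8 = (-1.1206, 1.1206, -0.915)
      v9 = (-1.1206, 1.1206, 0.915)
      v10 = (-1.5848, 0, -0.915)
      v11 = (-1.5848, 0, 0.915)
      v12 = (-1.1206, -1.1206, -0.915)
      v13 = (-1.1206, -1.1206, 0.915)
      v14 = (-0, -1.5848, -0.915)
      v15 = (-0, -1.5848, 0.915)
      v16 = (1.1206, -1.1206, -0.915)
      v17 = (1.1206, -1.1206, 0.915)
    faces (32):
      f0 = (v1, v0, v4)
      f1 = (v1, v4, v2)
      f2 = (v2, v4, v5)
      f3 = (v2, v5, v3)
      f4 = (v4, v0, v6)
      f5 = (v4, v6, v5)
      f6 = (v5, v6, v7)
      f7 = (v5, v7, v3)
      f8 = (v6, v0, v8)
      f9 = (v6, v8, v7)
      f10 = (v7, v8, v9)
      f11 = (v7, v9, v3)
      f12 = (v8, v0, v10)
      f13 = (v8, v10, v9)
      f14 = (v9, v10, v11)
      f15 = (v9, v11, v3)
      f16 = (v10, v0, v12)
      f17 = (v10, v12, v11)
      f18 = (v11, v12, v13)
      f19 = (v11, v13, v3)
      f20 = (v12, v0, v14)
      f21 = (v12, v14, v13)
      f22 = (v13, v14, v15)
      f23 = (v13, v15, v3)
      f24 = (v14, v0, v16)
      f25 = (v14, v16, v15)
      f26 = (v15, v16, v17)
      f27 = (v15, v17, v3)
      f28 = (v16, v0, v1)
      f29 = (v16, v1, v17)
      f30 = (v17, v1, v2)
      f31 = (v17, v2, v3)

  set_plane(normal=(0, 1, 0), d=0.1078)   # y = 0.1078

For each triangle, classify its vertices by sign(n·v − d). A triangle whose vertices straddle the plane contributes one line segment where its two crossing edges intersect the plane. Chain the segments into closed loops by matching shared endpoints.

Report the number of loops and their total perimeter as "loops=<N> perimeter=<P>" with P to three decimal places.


loops=1 perimeter=10.719

Straddling triangles (12 of 32):
  (v1,v0,v4) [--+] → (0.1078, 0.1078, -1.74198)–(1.54014, 0.1078, -0.915)  len=1.6539
  (v1,v4,v2) [-+-] → (1.54014, 0.1078, -0.915)–(1.54014, 0.1078, 0.738957)  len=1.6540
  (v2,v4,v5) [-++] → (1.54014, 0.1078, 0.738957)–(1.54014, 0.1078, 0.915)  len=0.1760
  (v2,v5,v3) [-+-] → (1.54014, 0.1078, 0.915)–(0.1078, 0.1078, 1.74198)  len=1.6539
  (v4,v0,v6) [+-+] → (0.1078, 0.1078, -1.74198)–(0, 0.1078, -1.76776)  len=0.1108
  (v5,v7,v3) [++-] → (0, 0.1078, 1.76776)–(0.1078, 0.1078, 1.74198)  len=0.1108
  (v6,v0,v8) [+-+] → (0, 0.1078, -1.76776)–(-0.1078, 0.1078, -1.74198)  len=0.1108
  (v7,v9,v3) [++-] → (-0.1078, 0.1078, 1.74198)–(0, 0.1078, 1.76776)  len=0.1108
  (v8,v0,v10) [+--] → (-0.1078, 0.1078, -1.74198)–(-1.54014, 0.1078, -0.915)  len=1.6539
  (v8,v10,v9) [+-+] → (-1.54014, 0.1078, -0.915)–(-1.54014, 0.1078, -0.738957)  len=0.1760
  (v9,v10,v11) [+--] → (-1.54014, 0.1078, -0.738957)–(-1.54014, 0.1078, 0.915)  len=1.6540
  (v9,v11,v3) [+--] → (-1.54014, 0.1078, 0.915)–(-0.1078, 0.1078, 1.74198)  len=1.6539

Chained into 1 loop(s):
  loop 1: 12 segments, perimeter = 10.7191
Total perimeter = 10.719


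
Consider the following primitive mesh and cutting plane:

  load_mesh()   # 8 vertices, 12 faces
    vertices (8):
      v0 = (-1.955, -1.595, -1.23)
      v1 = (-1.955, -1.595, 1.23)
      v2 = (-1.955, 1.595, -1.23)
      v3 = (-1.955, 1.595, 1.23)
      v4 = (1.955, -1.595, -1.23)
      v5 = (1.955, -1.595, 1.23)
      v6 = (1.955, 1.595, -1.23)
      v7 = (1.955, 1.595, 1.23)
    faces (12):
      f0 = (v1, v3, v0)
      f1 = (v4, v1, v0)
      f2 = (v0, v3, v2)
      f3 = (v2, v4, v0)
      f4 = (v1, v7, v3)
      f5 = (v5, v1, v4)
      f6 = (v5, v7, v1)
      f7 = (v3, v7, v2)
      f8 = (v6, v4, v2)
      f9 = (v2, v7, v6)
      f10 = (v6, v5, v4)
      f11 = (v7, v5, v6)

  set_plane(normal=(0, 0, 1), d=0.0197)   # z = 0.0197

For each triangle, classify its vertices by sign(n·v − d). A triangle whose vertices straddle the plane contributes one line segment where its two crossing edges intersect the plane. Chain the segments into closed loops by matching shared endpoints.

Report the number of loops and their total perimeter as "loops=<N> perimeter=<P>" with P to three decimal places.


Straddling triangles (8 of 12):
  (v1,v3,v0) [++-] → (-1.955, 0.0255459, 0.0197)–(-1.955, -1.595, 0.0197)  len=1.6205
  (v4,v1,v0) [-+-] → (-0.0313118, -1.595, 0.0197)–(-1.955, -1.595, 0.0197)  len=1.9237
  (v0,v3,v2) [-+-] → (-1.955, 0.0255459, 0.0197)–(-1.955, 1.595, 0.0197)  len=1.5695
  (v5,v1,v4) [++-] → (-0.0313118, -1.595, 0.0197)–(1.955, -1.595, 0.0197)  len=1.9863
  (v3,v7,v2) [++-] → (0.0313118, 1.595, 0.0197)–(-1.955, 1.595, 0.0197)  len=1.9863
  (v2,v7,v6) [-+-] → (0.0313118, 1.595, 0.0197)–(1.955, 1.595, 0.0197)  len=1.9237
  (v6,v5,v4) [-+-] → (1.955, -0.0255459, 0.0197)–(1.955, -1.595, 0.0197)  len=1.5695
  (v7,v5,v6) [++-] → (1.955, -0.0255459, 0.0197)–(1.955, 1.595, 0.0197)  len=1.6205

Chained into 1 loop(s):
  loop 1: 8 segments, perimeter = 14.2000
Total perimeter = 14.200

loops=1 perimeter=14.200


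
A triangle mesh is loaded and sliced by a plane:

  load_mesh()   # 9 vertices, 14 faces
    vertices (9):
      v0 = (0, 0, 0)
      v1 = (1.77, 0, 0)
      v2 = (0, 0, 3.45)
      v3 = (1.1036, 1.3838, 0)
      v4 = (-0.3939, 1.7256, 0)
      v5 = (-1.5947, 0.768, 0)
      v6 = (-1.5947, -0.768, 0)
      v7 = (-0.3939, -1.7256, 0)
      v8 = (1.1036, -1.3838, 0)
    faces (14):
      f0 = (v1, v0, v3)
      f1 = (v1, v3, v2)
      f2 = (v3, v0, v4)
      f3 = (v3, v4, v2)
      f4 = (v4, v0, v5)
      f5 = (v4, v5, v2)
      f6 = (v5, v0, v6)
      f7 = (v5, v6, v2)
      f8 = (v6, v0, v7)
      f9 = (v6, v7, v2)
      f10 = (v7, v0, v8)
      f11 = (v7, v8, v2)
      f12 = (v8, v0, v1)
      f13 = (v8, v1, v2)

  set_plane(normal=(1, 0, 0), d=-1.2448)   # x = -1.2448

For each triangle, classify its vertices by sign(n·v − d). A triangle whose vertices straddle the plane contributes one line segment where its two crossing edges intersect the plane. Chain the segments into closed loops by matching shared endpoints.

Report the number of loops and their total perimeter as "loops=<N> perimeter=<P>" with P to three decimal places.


loops=1 perimeter=5.052

Straddling triangles (6 of 14):
  (v4,v0,v5) [++-] → (-1.2448, 0.59949, 0)–(-1.2448, 1.04703, 0)  len=0.4475
  (v4,v5,v2) [+-+] → (-1.2448, 1.04703, 0)–(-1.2448, 0.59949, 0.756979)  len=0.8794
  (v5,v0,v6) [-+-] → (-1.2448, 0.59949, 0)–(-1.2448, -0.59949, 0)  len=1.1990
  (v5,v6,v2) [--+] → (-1.2448, -0.59949, 0.756979)–(-1.2448, 0.59949, 0.756979)  len=1.1990
  (v6,v0,v7) [-++] → (-1.2448, -0.59949, 0)–(-1.2448, -1.04703, 0)  len=0.4475
  (v6,v7,v2) [-++] → (-1.2448, -1.04703, 0)–(-1.2448, -0.59949, 0.756979)  len=0.8794

Chained into 1 loop(s):
  loop 1: 6 segments, perimeter = 5.0518
Total perimeter = 5.052


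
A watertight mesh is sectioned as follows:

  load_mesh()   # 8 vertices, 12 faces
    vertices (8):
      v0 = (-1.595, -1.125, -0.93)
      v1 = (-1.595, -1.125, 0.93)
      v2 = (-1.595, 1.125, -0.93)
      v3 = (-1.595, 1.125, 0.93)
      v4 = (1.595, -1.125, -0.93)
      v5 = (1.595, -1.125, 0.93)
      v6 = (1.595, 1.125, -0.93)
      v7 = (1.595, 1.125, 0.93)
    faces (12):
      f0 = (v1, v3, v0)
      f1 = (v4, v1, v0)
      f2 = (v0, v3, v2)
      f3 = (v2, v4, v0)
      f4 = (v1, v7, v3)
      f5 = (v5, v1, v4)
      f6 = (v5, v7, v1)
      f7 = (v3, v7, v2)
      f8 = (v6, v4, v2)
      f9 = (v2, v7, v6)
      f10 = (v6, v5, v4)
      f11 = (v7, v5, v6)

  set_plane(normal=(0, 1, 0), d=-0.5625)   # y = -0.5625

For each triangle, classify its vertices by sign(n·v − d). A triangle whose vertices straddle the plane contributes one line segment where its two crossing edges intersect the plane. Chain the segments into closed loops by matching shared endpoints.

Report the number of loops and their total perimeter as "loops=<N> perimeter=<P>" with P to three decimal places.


Straddling triangles (8 of 12):
  (v1,v3,v0) [-+-] → (-1.595, -0.5625, 0.93)–(-1.595, -0.5625, -0.465)  len=1.3950
  (v0,v3,v2) [-++] → (-1.595, -0.5625, -0.465)–(-1.595, -0.5625, -0.93)  len=0.4650
  (v2,v4,v0) [+--] → (0.7975, -0.5625, -0.93)–(-1.595, -0.5625, -0.93)  len=2.3925
  (v1,v7,v3) [-++] → (-0.7975, -0.5625, 0.93)–(-1.595, -0.5625, 0.93)  len=0.7975
  (v5,v7,v1) [-+-] → (1.595, -0.5625, 0.93)–(-0.7975, -0.5625, 0.93)  len=2.3925
  (v6,v4,v2) [+-+] → (1.595, -0.5625, -0.93)–(0.7975, -0.5625, -0.93)  len=0.7975
  (v6,v5,v4) [+--] → (1.595, -0.5625, 0.465)–(1.595, -0.5625, -0.93)  len=1.3950
  (v7,v5,v6) [+-+] → (1.595, -0.5625, 0.93)–(1.595, -0.5625, 0.465)  len=0.4650

Chained into 1 loop(s):
  loop 1: 8 segments, perimeter = 10.1000
Total perimeter = 10.100

loops=1 perimeter=10.100


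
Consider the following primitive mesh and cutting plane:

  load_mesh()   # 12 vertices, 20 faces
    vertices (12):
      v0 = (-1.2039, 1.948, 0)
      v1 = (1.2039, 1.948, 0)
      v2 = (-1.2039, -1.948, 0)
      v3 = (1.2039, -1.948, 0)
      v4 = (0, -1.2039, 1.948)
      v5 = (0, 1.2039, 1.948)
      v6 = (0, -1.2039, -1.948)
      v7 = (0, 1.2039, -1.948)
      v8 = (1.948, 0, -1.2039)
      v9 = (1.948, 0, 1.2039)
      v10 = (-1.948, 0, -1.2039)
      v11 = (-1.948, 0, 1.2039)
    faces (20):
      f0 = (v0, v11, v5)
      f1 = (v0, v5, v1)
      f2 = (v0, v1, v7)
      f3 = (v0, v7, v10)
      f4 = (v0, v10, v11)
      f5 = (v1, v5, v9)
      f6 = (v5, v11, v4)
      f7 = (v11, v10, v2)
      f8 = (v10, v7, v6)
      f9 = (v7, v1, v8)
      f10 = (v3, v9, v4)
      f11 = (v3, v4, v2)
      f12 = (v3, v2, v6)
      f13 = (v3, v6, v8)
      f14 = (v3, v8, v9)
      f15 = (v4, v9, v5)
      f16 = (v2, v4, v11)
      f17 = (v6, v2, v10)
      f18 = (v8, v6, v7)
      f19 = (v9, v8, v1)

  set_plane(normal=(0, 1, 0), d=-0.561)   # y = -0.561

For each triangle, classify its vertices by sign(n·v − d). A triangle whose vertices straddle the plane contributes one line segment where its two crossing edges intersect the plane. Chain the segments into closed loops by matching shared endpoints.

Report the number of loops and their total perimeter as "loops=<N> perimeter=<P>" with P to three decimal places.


loops=1 perimeter=11.806

Straddling triangles (10 of 20):
  (v5,v11,v4) [++-] → (-1.04026, -0.561, 1.55064)–(0, -0.561, 1.948)  len=1.1136
  (v11,v10,v2) [++-] → (-1.73371, -0.561, -0.857192)–(-1.73371, -0.561, 0.857192)  len=1.7144
  (v10,v7,v6) [++-] → (0, -0.561, -1.948)–(-1.04026, -0.561, -1.55064)  len=1.1136
  (v3,v9,v4) [-+-] → (1.73371, -0.561, 0.857192)–(1.04026, -0.561, 1.55064)  len=0.9807
  (v3,v6,v8) [--+] → (1.04026, -0.561, -1.55064)–(1.73371, -0.561, -0.857192)  len=0.9807
  (v3,v8,v9) [-++] → (1.73371, -0.561, -0.857192)–(1.73371, -0.561, 0.857192)  len=1.7144
  (v4,v9,v5) [-++] → (1.04026, -0.561, 1.55064)–(0, -0.561, 1.948)  len=1.1136
  (v2,v4,v11) [--+] → (-1.04026, -0.561, 1.55064)–(-1.73371, -0.561, 0.857192)  len=0.9807
  (v6,v2,v10) [--+] → (-1.73371, -0.561, -0.857192)–(-1.04026, -0.561, -1.55064)  len=0.9807
  (v8,v6,v7) [+-+] → (1.04026, -0.561, -1.55064)–(0, -0.561, -1.948)  len=1.1136

Chained into 1 loop(s):
  loop 1: 10 segments, perimeter = 11.8058
Total perimeter = 11.806


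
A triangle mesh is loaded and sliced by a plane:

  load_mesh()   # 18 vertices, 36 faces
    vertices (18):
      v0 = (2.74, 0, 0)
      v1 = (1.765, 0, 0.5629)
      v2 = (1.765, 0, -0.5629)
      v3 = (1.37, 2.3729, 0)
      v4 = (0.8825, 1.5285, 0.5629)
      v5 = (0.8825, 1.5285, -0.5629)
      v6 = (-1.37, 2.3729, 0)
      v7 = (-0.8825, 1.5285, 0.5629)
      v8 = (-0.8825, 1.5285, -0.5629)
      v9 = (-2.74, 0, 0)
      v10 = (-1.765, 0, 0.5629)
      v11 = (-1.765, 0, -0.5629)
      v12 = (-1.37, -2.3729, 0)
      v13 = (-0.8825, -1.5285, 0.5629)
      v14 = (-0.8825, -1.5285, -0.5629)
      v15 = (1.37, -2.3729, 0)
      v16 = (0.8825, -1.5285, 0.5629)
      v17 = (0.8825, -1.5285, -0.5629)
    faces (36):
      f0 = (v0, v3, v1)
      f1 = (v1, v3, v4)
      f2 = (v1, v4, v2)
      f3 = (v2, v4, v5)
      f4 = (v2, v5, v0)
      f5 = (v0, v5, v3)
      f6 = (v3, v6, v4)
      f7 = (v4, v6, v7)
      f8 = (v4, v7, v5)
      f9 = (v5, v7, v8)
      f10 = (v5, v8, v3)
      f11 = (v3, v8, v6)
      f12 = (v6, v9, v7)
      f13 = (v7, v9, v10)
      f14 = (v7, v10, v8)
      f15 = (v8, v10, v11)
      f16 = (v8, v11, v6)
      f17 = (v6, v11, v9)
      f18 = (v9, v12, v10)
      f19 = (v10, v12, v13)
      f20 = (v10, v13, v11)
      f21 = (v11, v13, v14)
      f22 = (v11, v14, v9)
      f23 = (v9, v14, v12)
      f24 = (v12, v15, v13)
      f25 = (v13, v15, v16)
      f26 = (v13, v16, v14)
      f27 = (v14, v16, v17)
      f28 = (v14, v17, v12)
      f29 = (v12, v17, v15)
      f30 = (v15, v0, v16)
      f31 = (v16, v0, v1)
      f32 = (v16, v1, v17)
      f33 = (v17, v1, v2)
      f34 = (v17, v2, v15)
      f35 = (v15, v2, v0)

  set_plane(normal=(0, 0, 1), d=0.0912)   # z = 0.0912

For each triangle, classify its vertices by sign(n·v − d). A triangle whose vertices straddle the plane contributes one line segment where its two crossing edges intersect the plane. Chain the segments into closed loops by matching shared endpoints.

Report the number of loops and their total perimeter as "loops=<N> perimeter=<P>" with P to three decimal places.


Straddling triangles (24 of 36):
  (v0,v3,v1) [--+] → (1.434, 1.98845, 0.0912)–(2.58203, 0, 0.0912)  len=2.2961
  (v1,v3,v4) [+-+] → (1.434, 1.98845, 0.0912)–(1.29102, 2.23609, 0.0912)  len=0.2860
  (v1,v4,v2) [++-] → (1.25226, 0.888072, 0.0912)–(1.765, 0, 0.0912)  len=1.0255
  (v2,v4,v5) [-+-] → (1.25226, 0.888072, 0.0912)–(0.8825, 1.5285, 0.0912)  len=0.7395
  (v3,v6,v4) [--+] → (-1.00505, 2.23609, 0.0912)–(1.29102, 2.23609, 0.0912)  len=2.2961
  (v4,v6,v7) [+-+] → (-1.00505, 2.23609, 0.0912)–(-1.29102, 2.23609, 0.0912)  len=0.2860
  (v4,v7,v5) [++-] → (-0.142981, 1.5285, 0.0912)–(0.8825, 1.5285, 0.0912)  len=1.0255
  (v5,v7,v8) [-+-] → (-0.142981, 1.5285, 0.0912)–(-0.8825, 1.5285, 0.0912)  len=0.7395
  (v6,v9,v7) [--+] → (-2.43905, 0.247645, 0.0912)–(-1.29102, 2.23609, 0.0912)  len=2.2961
  (v7,v9,v10) [+-+] → (-2.43905, 0.247645, 0.0912)–(-2.58203, 0, 0.0912)  len=0.2860
  (v7,v10,v8) [++-] → (-1.39524, 0.640428, 0.0912)–(-0.8825, 1.5285, 0.0912)  len=1.0255
  (v8,v10,v11) [-+-] → (-1.39524, 0.640428, 0.0912)–(-1.765, 0, 0.0912)  len=0.7395
  (v9,v12,v10) [--+] → (-1.434, -1.98845, 0.0912)–(-2.58203, 0, 0.0912)  len=2.2961
  (v10,v12,v13) [+-+] → (-1.434, -1.98845, 0.0912)–(-1.29102, -2.23609, 0.0912)  len=0.2860
  (v10,v13,v11) [++-] → (-1.25226, -0.888072, 0.0912)–(-1.765, 0, 0.0912)  len=1.0255
  (v11,v13,v14) [-+-] → (-1.25226, -0.888072, 0.0912)–(-0.8825, -1.5285, 0.0912)  len=0.7395
  (v12,v15,v13) [--+] → (1.00505, -2.23609, 0.0912)–(-1.29102, -2.23609, 0.0912)  len=2.2961
  (v13,v15,v16) [+-+] → (1.00505, -2.23609, 0.0912)–(1.29102, -2.23609, 0.0912)  len=0.2860
  (v13,v16,v14) [++-] → (0.142981, -1.5285, 0.0912)–(-0.8825, -1.5285, 0.0912)  len=1.0255
  (v14,v16,v17) [-+-] → (0.142981, -1.5285, 0.0912)–(0.8825, -1.5285, 0.0912)  len=0.7395
  (v15,v0,v16) [--+] → (2.43905, -0.247645, 0.0912)–(1.29102, -2.23609, 0.0912)  len=2.2961
  (v16,v0,v1) [+-+] → (2.43905, -0.247645, 0.0912)–(2.58203, 0, 0.0912)  len=0.2860
  (v16,v1,v17) [++-] → (1.39524, -0.640428, 0.0912)–(0.8825, -1.5285, 0.0912)  len=1.0255
  (v17,v1,v2) [-+-] → (1.39524, -0.640428, 0.0912)–(1.765, 0, 0.0912)  len=0.7395

Chained into 2 loop(s):
  loop 1: 12 segments, perimeter = 15.4921
  loop 2: 12 segments, perimeter = 10.5899
Total perimeter = 26.082

loops=2 perimeter=26.082
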